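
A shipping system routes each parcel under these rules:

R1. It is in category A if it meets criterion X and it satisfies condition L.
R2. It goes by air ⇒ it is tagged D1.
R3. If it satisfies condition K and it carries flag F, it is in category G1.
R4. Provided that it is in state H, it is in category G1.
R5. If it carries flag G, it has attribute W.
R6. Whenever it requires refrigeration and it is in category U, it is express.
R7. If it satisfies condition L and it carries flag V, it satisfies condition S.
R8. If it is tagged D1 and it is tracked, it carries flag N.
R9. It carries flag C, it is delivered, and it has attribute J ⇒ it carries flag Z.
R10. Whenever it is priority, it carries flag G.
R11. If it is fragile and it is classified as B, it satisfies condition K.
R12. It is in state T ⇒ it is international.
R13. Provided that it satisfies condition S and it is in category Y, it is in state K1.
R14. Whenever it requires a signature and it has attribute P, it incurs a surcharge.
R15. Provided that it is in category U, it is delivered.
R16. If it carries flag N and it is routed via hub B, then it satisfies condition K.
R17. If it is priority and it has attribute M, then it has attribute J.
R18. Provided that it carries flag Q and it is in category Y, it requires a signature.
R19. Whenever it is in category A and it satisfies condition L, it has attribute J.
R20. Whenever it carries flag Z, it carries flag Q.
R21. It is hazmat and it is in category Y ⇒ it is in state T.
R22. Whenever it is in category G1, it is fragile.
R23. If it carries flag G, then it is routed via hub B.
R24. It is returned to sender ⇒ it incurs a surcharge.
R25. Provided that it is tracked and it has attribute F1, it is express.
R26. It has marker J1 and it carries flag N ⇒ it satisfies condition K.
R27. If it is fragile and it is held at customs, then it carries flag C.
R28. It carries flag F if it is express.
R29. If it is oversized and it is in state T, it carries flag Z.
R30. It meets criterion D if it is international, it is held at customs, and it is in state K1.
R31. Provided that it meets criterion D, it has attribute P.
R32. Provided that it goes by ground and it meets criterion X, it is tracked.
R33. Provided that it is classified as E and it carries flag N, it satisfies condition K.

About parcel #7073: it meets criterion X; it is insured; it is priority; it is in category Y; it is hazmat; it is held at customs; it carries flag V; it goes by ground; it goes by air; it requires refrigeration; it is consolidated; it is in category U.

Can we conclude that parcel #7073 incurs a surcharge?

Forward chaining from the given facts derives: is tagged D1, is express, carries flag G, is delivered, is in state T, is routed via hub B, carries flag F, is tracked, has attribute W, carries flag N, is international, satisfies condition K, is in category G1, is fragile, carries flag C.
Rules concluding "it incurs a surcharge": R14 needs "it requires a signature"; R24 needs "it is returned to sender" — none of these are established.

No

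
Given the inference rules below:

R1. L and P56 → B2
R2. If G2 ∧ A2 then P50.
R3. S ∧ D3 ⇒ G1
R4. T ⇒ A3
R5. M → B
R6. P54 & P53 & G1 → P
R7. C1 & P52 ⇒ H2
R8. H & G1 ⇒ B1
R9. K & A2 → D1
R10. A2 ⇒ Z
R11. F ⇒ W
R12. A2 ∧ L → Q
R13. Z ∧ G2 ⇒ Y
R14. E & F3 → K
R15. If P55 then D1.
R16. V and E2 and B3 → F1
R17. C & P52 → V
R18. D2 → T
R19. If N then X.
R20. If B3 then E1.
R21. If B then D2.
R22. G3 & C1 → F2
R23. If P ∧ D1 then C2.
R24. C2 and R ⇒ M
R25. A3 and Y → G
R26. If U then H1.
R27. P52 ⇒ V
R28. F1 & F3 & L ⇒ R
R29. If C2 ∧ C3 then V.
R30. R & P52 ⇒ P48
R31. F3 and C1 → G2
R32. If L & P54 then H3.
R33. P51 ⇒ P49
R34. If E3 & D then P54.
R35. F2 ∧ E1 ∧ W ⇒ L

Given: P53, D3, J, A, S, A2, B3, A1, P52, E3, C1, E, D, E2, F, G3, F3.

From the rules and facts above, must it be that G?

Yes

G1  (by R3: S, D3)
Z  (by R10: A2)
W  (by R11: F)
K  (by R14: E, F3)
E1  (by R20: B3)
F2  (by R22: G3, C1)
V  (by R27: P52)
G2  (by R31: F3, C1)
P54  (by R34: E3, D)
L  (by R35: F2, E1, W)
P  (by R6: P54, P53, G1)
D1  (by R9: K, A2)
Y  (by R13: Z, G2)
F1  (by R16: V, E2, B3)
C2  (by R23: P, D1)
R  (by R28: F1, F3, L)
M  (by R24: C2, R)
B  (by R5: M)
D2  (by R21: B)
T  (by R18: D2)
A3  (by R4: T)
G  (by R25: A3, Y)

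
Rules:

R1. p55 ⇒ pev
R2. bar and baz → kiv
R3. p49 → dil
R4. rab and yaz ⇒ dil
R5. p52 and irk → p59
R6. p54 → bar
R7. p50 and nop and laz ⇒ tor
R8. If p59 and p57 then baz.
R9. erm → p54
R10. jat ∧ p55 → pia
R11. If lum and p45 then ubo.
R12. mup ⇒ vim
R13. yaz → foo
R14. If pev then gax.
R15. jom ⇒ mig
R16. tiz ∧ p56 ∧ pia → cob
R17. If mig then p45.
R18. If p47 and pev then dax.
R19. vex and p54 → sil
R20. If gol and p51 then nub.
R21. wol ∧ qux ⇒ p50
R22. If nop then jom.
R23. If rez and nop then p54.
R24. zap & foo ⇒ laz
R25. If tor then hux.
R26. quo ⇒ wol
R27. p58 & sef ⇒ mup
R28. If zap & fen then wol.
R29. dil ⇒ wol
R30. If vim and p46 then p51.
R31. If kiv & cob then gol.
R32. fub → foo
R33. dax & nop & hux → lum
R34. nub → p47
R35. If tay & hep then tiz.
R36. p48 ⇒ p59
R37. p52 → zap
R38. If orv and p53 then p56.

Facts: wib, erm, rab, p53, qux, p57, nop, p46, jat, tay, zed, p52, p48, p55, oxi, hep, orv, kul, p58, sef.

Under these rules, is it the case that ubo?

Forward chaining from the given facts derives: pev, p54, pia, gax, jom, mup, tiz, p59, zap, p56, bar, baz, vim, mig, cob, p45, p51, kiv, gol, nub, p47, dax.
The only rule concluding ubo is R11, which needs lum; that is never established.

No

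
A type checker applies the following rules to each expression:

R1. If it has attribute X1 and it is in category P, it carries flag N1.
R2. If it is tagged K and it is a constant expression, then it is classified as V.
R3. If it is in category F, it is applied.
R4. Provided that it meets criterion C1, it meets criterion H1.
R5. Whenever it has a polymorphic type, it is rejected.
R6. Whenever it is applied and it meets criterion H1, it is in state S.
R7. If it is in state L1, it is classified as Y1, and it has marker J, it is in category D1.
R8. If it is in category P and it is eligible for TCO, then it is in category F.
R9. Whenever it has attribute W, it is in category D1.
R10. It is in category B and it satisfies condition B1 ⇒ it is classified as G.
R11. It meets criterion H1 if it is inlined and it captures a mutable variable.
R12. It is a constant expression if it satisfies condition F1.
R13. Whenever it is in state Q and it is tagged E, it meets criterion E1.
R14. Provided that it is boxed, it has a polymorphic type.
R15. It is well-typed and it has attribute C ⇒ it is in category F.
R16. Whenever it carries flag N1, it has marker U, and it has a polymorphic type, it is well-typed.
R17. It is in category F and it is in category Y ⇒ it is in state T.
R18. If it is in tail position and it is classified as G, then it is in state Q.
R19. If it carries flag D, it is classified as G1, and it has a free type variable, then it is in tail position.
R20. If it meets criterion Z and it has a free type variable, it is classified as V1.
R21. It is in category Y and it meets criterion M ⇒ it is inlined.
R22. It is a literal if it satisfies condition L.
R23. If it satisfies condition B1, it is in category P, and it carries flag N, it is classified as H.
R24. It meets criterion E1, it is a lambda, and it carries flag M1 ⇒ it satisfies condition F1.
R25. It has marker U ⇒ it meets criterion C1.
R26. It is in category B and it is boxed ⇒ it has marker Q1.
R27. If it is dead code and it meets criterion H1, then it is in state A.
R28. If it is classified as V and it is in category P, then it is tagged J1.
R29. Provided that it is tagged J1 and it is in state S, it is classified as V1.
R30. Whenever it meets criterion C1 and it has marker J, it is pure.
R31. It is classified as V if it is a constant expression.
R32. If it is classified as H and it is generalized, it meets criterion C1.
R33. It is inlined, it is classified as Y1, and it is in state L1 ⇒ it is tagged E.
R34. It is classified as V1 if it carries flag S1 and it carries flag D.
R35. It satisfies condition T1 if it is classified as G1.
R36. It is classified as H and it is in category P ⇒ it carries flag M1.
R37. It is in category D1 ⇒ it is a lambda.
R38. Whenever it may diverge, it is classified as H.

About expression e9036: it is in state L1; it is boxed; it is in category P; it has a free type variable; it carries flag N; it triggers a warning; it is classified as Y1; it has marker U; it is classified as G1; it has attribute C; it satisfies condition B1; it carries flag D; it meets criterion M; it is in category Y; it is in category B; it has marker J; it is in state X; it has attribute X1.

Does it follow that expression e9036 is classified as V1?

By R1 (it has attribute X1, it is in category P): it carries flag N1.
By R7 (it is in state L1, it is classified as Y1, it has marker J): it is in category D1.
By R10 (it is in category B, it satisfies condition B1): it is classified as G.
By R14 (it is boxed): it has a polymorphic type.
By R16 (it carries flag N1, it has marker U, it has a polymorphic type): it is well-typed.
By R19 (it carries flag D, it is classified as G1, it has a free type variable): it is in tail position.
By R21 (it is in category Y, it meets criterion M): it is inlined.
By R23 (it satisfies condition B1, it is in category P, it carries flag N): it is classified as H.
By R25 (it has marker U): it meets criterion C1.
By R33 (it is inlined, it is classified as Y1, it is in state L1): it is tagged E.
By R36 (it is classified as H, it is in category P): it carries flag M1.
By R37 (it is in category D1): it is a lambda.
By R4 (it meets criterion C1): it meets criterion H1.
By R15 (it is well-typed, it has attribute C): it is in category F.
By R18 (it is in tail position, it is classified as G): it is in state Q.
By R3 (it is in category F): it is applied.
By R6 (it is applied, it meets criterion H1): it is in state S.
By R13 (it is in state Q, it is tagged E): it meets criterion E1.
By R24 (it meets criterion E1, it is a lambda, it carries flag M1): it satisfies condition F1.
By R12 (it satisfies condition F1): it is a constant expression.
By R31 (it is a constant expression): it is classified as V.
By R28 (it is classified as V, it is in category P): it is tagged J1.
By R29 (it is tagged J1, it is in state S): it is classified as V1.

Yes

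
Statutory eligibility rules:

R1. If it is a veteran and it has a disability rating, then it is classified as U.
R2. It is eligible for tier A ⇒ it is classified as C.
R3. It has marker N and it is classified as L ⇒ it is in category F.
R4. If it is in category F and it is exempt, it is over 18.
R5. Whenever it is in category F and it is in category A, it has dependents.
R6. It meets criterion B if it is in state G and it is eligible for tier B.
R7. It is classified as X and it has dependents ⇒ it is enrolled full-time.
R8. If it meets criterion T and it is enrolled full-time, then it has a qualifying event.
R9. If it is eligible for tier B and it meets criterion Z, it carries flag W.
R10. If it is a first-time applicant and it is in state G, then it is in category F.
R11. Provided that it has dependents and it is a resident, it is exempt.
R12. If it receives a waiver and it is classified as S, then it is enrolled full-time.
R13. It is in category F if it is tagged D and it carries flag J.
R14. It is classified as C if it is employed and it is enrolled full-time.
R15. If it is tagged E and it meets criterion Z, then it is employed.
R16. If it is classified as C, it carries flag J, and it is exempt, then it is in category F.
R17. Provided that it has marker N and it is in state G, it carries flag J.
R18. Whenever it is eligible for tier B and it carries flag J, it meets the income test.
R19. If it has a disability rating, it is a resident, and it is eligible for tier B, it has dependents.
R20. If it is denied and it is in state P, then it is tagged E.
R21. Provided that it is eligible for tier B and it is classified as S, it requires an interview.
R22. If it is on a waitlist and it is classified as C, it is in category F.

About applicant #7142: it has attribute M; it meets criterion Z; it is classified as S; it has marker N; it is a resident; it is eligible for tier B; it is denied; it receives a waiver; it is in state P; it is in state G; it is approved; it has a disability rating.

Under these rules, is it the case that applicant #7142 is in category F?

Yes

By R12 (it receives a waiver, it is classified as S): it is enrolled full-time.
By R17 (it has marker N, it is in state G): it carries flag J.
By R19 (it has a disability rating, it is a resident, it is eligible for tier B): it has dependents.
By R20 (it is denied, it is in state P): it is tagged E.
By R11 (it has dependents, it is a resident): it is exempt.
By R15 (it is tagged E, it meets criterion Z): it is employed.
By R14 (it is employed, it is enrolled full-time): it is classified as C.
By R16 (it is classified as C, it carries flag J, it is exempt): it is in category F.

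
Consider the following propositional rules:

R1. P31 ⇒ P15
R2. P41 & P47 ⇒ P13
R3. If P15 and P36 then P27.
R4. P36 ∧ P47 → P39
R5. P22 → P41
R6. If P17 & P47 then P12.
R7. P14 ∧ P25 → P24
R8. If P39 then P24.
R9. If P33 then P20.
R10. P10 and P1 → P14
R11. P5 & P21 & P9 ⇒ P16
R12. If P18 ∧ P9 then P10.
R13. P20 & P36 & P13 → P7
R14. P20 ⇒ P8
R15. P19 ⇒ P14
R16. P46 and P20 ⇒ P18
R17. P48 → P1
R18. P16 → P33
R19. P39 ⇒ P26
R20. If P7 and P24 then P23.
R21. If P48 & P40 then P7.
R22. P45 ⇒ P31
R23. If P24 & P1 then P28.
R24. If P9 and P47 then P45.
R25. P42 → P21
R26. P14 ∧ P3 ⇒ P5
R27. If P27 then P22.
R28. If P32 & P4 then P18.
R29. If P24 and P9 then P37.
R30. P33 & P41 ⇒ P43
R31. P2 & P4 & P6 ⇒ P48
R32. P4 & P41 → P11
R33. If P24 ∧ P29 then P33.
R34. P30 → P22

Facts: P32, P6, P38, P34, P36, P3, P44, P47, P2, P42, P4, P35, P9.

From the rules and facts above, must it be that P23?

Yes

P39  (by R4: P36, P47)
P24  (by R8: P39)
P45  (by R24: P9, P47)
P21  (by R25: P42)
P18  (by R28: P32, P4)
P48  (by R31: P2, P4, P6)
P10  (by R12: P18, P9)
P1  (by R17: P48)
P31  (by R22: P45)
P15  (by R1: P31)
P27  (by R3: P15, P36)
P14  (by R10: P10, P1)
P5  (by R26: P14, P3)
P22  (by R27: P27)
P41  (by R5: P22)
P16  (by R11: P5, P21, P9)
P33  (by R18: P16)
P13  (by R2: P41, P47)
P20  (by R9: P33)
P7  (by R13: P20, P36, P13)
P23  (by R20: P7, P24)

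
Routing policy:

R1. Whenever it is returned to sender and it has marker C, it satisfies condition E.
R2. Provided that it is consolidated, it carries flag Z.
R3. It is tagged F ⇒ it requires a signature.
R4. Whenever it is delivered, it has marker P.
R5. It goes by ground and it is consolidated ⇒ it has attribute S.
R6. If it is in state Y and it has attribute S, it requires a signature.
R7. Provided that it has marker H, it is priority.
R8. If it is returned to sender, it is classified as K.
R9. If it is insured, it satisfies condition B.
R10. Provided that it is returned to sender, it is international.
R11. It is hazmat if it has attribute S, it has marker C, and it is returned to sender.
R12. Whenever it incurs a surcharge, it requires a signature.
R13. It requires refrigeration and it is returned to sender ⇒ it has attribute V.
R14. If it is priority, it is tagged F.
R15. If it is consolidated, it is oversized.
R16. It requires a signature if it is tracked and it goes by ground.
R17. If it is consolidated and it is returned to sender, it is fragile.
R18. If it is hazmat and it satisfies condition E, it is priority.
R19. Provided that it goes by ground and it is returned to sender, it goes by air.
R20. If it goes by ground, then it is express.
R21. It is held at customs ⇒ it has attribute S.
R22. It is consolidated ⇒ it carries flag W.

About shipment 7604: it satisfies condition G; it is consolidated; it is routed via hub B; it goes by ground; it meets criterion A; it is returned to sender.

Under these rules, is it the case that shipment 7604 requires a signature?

No

Forward chaining from the given facts derives: carries flag Z, has attribute S, is classified as K, is international, is oversized, is fragile, goes by air, is express, carries flag W.
Rules concluding "it requires a signature": R3 needs "it is tagged F"; R6 needs "it is in state Y"; R12 needs "it incurs a surcharge"; R16 needs "it is tracked" — none of these are established.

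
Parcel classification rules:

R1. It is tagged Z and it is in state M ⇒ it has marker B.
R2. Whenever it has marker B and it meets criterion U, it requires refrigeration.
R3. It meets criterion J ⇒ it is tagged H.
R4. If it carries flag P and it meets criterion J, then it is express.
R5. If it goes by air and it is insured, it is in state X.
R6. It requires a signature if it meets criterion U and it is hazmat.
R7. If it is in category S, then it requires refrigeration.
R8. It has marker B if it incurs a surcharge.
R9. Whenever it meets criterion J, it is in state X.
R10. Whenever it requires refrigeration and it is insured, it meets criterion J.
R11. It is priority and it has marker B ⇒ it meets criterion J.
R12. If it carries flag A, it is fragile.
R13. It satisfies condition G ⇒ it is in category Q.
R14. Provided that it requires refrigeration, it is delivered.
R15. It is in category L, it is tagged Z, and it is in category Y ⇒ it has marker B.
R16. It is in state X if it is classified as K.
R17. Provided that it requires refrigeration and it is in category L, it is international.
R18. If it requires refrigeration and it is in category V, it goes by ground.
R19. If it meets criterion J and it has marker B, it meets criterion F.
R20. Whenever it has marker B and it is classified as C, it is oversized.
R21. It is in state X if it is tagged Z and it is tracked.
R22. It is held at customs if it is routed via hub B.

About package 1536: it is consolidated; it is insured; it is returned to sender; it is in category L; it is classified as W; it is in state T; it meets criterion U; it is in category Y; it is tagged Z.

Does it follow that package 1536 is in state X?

Yes

By R15 (it is in category L, it is tagged Z, it is in category Y): it has marker B.
By R2 (it has marker B, it meets criterion U): it requires refrigeration.
By R10 (it requires refrigeration, it is insured): it meets criterion J.
By R9 (it meets criterion J): it is in state X.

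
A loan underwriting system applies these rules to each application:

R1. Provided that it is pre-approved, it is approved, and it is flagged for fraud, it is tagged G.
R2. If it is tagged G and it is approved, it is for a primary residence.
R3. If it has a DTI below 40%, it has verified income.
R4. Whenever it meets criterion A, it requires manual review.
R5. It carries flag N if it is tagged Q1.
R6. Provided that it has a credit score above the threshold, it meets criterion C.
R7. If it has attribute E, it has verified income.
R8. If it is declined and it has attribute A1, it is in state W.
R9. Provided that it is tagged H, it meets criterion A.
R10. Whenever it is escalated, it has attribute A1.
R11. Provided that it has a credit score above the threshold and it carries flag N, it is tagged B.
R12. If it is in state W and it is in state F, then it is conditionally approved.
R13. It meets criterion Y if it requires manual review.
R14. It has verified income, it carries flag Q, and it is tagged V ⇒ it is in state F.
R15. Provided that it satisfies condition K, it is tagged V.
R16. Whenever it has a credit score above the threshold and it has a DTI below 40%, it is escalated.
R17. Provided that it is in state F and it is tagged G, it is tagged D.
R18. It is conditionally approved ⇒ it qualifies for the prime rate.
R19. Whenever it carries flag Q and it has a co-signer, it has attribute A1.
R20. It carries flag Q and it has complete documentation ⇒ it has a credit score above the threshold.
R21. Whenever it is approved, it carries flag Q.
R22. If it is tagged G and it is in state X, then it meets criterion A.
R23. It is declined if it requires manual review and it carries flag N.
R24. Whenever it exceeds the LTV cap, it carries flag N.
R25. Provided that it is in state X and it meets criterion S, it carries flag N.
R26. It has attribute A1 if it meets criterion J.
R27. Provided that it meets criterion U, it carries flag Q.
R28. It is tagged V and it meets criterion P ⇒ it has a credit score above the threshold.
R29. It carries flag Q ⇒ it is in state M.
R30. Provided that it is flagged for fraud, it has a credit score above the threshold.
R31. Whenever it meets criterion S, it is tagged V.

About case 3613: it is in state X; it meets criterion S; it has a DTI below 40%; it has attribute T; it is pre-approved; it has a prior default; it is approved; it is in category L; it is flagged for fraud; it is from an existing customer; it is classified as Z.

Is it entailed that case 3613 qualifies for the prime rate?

Yes

By R1 (it is pre-approved, it is approved, it is flagged for fraud): it is tagged G.
By R3 (it has a DTI below 40%): it has verified income.
By R21 (it is approved): it carries flag Q.
By R22 (it is tagged G, it is in state X): it meets criterion A.
By R25 (it is in state X, it meets criterion S): it carries flag N.
By R30 (it is flagged for fraud): it has a credit score above the threshold.
By R31 (it meets criterion S): it is tagged V.
By R4 (it meets criterion A): it requires manual review.
By R14 (it has verified income, it carries flag Q, it is tagged V): it is in state F.
By R16 (it has a credit score above the threshold, it has a DTI below 40%): it is escalated.
By R23 (it requires manual review, it carries flag N): it is declined.
By R10 (it is escalated): it has attribute A1.
By R8 (it is declined, it has attribute A1): it is in state W.
By R12 (it is in state W, it is in state F): it is conditionally approved.
By R18 (it is conditionally approved): it qualifies for the prime rate.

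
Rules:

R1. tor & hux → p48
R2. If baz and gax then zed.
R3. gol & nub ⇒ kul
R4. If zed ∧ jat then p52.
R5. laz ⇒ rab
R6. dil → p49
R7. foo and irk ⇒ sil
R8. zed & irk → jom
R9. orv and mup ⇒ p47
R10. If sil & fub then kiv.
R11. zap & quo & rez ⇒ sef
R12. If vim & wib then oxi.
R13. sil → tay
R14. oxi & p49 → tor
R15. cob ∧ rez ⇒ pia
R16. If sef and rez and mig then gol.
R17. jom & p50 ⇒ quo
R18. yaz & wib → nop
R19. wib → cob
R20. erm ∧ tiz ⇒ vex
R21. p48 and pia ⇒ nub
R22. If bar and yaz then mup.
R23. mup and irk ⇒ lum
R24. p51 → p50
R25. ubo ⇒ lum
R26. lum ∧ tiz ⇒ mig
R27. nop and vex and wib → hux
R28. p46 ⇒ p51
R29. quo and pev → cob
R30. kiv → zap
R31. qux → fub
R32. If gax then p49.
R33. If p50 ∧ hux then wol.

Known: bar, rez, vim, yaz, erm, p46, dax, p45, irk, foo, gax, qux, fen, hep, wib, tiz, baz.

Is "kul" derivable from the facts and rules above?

Yes

zed  (by R2: baz, gax)
sil  (by R7: foo, irk)
jom  (by R8: zed, irk)
oxi  (by R12: vim, wib)
nop  (by R18: yaz, wib)
cob  (by R19: wib)
vex  (by R20: erm, tiz)
mup  (by R22: bar, yaz)
lum  (by R23: mup, irk)
mig  (by R26: lum, tiz)
hux  (by R27: nop, vex, wib)
p51  (by R28: p46)
fub  (by R31: qux)
p49  (by R32: gax)
kiv  (by R10: sil, fub)
tor  (by R14: oxi, p49)
pia  (by R15: cob, rez)
p50  (by R24: p51)
zap  (by R30: kiv)
p48  (by R1: tor, hux)
quo  (by R17: jom, p50)
nub  (by R21: p48, pia)
sef  (by R11: zap, quo, rez)
gol  (by R16: sef, rez, mig)
kul  (by R3: gol, nub)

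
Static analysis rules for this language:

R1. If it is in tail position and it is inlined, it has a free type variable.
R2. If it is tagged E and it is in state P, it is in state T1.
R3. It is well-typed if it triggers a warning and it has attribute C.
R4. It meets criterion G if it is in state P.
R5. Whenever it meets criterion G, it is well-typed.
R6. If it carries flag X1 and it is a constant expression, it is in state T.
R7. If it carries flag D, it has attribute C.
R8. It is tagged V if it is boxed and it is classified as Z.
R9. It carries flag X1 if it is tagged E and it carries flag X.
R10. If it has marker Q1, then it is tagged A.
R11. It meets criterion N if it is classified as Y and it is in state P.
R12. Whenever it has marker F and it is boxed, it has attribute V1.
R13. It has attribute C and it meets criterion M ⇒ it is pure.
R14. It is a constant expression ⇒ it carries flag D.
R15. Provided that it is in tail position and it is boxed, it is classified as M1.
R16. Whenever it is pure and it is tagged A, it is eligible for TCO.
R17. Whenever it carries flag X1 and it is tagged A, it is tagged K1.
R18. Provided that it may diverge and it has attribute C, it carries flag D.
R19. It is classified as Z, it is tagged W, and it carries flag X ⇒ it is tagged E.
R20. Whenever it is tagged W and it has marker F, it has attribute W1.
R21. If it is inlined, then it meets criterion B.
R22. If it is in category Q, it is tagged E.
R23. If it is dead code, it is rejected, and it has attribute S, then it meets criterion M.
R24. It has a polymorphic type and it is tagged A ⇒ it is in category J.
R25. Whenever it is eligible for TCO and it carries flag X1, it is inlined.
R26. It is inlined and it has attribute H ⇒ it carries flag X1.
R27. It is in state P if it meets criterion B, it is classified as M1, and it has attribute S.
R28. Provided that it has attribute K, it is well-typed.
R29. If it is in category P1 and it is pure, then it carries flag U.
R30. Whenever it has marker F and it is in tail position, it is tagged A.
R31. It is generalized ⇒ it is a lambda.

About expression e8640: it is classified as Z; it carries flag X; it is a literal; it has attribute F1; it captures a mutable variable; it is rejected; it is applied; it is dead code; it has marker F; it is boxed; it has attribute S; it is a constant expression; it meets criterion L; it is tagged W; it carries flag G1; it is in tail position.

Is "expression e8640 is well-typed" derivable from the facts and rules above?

Yes

By R14 (it is a constant expression): it carries flag D.
By R15 (it is in tail position, it is boxed): it is classified as M1.
By R19 (it is classified as Z, it is tagged W, it carries flag X): it is tagged E.
By R23 (it is dead code, it is rejected, it has attribute S): it meets criterion M.
By R30 (it has marker F, it is in tail position): it is tagged A.
By R7 (it carries flag D): it has attribute C.
By R9 (it is tagged E, it carries flag X): it carries flag X1.
By R13 (it has attribute C, it meets criterion M): it is pure.
By R16 (it is pure, it is tagged A): it is eligible for TCO.
By R25 (it is eligible for TCO, it carries flag X1): it is inlined.
By R21 (it is inlined): it meets criterion B.
By R27 (it meets criterion B, it is classified as M1, it has attribute S): it is in state P.
By R4 (it is in state P): it meets criterion G.
By R5 (it meets criterion G): it is well-typed.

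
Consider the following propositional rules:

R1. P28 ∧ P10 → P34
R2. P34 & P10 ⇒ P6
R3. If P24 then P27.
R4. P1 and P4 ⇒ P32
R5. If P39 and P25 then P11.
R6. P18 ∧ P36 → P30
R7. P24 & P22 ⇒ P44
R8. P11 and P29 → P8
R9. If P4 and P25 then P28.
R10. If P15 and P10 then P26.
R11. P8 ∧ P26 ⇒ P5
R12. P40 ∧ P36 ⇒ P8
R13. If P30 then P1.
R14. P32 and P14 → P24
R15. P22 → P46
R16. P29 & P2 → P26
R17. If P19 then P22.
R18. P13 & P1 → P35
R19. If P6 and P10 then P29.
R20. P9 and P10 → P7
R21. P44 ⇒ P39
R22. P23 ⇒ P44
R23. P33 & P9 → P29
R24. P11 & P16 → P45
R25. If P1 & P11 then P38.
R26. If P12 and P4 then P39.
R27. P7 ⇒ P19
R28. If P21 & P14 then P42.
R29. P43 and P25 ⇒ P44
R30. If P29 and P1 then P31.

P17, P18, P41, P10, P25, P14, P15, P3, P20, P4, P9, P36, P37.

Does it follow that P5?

Yes

P30  (by R6: P18, P36)
P28  (by R9: P4, P25)
P26  (by R10: P15, P10)
P1  (by R13: P30)
P7  (by R20: P9, P10)
P19  (by R27: P7)
P34  (by R1: P28, P10)
P6  (by R2: P34, P10)
P32  (by R4: P1, P4)
P24  (by R14: P32, P14)
P22  (by R17: P19)
P29  (by R19: P6, P10)
P44  (by R7: P24, P22)
P39  (by R21: P44)
P11  (by R5: P39, P25)
P8  (by R8: P11, P29)
P5  (by R11: P8, P26)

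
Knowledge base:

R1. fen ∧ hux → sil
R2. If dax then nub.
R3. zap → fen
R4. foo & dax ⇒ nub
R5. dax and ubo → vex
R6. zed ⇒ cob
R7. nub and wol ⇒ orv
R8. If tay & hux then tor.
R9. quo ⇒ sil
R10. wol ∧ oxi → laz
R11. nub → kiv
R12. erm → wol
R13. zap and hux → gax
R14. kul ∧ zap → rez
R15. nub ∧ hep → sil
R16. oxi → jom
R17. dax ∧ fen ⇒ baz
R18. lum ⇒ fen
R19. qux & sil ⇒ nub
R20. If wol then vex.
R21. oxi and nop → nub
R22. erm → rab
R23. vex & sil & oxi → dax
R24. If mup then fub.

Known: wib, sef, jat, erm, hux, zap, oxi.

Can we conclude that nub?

fen  (by R3: zap)
wol  (by R12: erm)
vex  (by R20: wol)
sil  (by R1: fen, hux)
dax  (by R23: vex, sil, oxi)
nub  (by R2: dax)

Yes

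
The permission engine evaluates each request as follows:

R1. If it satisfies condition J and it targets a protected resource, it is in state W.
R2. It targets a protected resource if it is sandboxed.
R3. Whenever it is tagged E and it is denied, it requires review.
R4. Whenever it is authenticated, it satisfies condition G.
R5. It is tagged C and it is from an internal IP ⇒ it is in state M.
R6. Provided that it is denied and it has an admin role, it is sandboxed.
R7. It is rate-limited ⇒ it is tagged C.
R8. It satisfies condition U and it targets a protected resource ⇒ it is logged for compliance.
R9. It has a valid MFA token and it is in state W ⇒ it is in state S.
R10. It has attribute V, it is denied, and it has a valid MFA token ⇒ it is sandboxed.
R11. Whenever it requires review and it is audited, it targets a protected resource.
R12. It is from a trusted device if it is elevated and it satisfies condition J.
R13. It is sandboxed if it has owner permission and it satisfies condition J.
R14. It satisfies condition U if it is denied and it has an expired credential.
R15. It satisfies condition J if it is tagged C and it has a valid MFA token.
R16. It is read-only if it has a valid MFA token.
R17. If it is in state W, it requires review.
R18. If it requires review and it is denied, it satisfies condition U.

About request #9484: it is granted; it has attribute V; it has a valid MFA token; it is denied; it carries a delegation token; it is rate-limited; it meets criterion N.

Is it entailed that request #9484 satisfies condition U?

By R7 (it is rate-limited): it is tagged C.
By R10 (it has attribute V, it is denied, it has a valid MFA token): it is sandboxed.
By R15 (it is tagged C, it has a valid MFA token): it satisfies condition J.
By R2 (it is sandboxed): it targets a protected resource.
By R1 (it satisfies condition J, it targets a protected resource): it is in state W.
By R17 (it is in state W): it requires review.
By R18 (it requires review, it is denied): it satisfies condition U.

Yes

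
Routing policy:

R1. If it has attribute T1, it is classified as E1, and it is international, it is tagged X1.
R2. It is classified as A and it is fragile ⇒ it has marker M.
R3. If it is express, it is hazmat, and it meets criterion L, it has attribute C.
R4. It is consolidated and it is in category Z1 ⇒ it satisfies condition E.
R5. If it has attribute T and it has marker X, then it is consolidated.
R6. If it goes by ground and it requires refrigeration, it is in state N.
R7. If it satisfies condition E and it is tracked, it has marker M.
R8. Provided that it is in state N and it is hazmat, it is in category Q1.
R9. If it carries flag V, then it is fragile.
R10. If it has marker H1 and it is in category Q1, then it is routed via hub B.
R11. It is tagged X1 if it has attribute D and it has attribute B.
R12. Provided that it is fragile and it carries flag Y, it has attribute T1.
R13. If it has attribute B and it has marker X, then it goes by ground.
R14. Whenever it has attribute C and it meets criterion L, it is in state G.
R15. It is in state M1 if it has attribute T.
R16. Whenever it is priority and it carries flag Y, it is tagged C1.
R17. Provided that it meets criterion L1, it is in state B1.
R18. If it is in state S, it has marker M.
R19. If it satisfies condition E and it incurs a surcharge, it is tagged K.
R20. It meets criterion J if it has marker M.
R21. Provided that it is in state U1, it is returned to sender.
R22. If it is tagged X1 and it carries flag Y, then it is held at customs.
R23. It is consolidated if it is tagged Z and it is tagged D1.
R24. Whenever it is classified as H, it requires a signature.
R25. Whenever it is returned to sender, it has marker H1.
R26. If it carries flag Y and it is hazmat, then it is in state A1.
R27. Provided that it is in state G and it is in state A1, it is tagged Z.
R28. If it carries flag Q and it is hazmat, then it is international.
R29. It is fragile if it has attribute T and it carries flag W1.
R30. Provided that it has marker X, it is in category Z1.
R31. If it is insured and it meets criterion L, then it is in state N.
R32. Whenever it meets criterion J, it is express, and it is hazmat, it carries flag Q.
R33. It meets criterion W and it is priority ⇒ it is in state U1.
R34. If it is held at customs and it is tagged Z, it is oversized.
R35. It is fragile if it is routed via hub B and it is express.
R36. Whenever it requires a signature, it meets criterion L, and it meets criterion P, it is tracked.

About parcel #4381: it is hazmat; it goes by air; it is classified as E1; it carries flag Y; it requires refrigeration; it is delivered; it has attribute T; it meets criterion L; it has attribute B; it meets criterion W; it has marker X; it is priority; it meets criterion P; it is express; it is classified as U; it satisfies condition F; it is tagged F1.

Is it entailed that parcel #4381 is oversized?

No

Forward chaining from the given facts derives: has attribute C, is consolidated, goes by ground, is in state G, is in state M1, is tagged C1, is in state A1, is tagged Z, is in category Z1, is in state U1, satisfies condition E, is in state N, is in category Q1, is returned to sender, has marker H1, is routed via hub B, is fragile, has attribute T1.
The only rule concluding "it is oversized" is R34, which needs "it is held at customs"; that is never established.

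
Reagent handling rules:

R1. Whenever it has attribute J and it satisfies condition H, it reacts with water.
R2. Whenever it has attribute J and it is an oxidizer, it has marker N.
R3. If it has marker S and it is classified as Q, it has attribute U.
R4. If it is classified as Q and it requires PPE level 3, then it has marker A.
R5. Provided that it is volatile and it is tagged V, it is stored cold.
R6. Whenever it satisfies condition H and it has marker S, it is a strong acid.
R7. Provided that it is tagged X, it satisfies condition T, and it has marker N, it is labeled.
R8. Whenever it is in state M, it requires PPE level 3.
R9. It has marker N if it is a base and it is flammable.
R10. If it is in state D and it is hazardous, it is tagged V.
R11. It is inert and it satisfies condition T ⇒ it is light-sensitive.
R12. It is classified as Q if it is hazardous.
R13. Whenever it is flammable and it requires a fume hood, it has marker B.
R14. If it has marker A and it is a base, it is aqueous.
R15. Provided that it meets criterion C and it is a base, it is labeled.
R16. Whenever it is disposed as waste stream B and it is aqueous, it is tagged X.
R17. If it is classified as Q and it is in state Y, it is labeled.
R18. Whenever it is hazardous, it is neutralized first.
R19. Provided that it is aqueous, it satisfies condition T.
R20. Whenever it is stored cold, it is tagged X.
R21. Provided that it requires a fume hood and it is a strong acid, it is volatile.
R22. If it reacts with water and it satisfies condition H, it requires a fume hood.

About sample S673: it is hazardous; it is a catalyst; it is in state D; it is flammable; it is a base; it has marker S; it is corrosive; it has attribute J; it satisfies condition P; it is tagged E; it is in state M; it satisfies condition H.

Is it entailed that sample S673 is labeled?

By R1 (it has attribute J, it satisfies condition H): it reacts with water.
By R6 (it satisfies condition H, it has marker S): it is a strong acid.
By R8 (it is in state M): it requires PPE level 3.
By R9 (it is a base, it is flammable): it has marker N.
By R10 (it is in state D, it is hazardous): it is tagged V.
By R12 (it is hazardous): it is classified as Q.
By R22 (it reacts with water, it satisfies condition H): it requires a fume hood.
By R4 (it is classified as Q, it requires PPE level 3): it has marker A.
By R14 (it has marker A, it is a base): it is aqueous.
By R19 (it is aqueous): it satisfies condition T.
By R21 (it requires a fume hood, it is a strong acid): it is volatile.
By R5 (it is volatile, it is tagged V): it is stored cold.
By R20 (it is stored cold): it is tagged X.
By R7 (it is tagged X, it satisfies condition T, it has marker N): it is labeled.

Yes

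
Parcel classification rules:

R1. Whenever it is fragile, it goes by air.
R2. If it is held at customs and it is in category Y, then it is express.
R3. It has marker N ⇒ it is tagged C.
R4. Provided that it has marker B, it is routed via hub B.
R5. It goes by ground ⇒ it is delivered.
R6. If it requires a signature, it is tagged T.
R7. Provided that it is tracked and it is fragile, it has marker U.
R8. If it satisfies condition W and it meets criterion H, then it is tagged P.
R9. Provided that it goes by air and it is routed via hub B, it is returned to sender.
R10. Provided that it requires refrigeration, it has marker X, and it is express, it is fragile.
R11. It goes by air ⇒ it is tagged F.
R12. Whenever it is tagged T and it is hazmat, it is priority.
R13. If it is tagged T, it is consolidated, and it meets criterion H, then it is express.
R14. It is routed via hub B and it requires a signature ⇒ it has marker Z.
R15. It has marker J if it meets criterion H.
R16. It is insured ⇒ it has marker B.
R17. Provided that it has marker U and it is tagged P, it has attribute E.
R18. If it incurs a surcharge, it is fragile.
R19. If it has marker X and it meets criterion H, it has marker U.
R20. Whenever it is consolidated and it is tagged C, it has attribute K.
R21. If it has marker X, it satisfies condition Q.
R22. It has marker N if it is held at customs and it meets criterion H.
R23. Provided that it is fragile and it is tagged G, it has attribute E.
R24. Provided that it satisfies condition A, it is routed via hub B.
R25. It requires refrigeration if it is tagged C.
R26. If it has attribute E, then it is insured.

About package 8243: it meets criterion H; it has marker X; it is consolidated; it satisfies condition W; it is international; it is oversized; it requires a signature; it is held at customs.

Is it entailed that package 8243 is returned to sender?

Yes

By R6 (it requires a signature): it is tagged T.
By R8 (it satisfies condition W, it meets criterion H): it is tagged P.
By R13 (it is tagged T, it is consolidated, it meets criterion H): it is express.
By R19 (it has marker X, it meets criterion H): it has marker U.
By R22 (it is held at customs, it meets criterion H): it has marker N.
By R3 (it has marker N): it is tagged C.
By R17 (it has marker U, it is tagged P): it has attribute E.
By R25 (it is tagged C): it requires refrigeration.
By R26 (it has attribute E): it is insured.
By R10 (it requires refrigeration, it has marker X, it is express): it is fragile.
By R16 (it is insured): it has marker B.
By R1 (it is fragile): it goes by air.
By R4 (it has marker B): it is routed via hub B.
By R9 (it goes by air, it is routed via hub B): it is returned to sender.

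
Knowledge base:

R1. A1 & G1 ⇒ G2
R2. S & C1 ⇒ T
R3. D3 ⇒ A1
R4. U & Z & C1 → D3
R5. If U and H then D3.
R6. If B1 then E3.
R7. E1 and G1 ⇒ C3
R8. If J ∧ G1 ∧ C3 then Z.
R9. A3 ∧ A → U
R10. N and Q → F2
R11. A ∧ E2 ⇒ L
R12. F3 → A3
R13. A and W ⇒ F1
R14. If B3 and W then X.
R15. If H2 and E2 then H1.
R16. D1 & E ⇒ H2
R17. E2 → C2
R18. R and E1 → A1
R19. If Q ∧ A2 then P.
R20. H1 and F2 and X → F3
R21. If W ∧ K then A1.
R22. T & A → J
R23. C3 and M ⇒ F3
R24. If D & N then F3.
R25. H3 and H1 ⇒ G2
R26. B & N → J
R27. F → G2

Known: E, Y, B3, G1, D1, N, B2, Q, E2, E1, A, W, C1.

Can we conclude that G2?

Forward chaining from the given facts derives: C3, F2, L, F1, X, H2, C2, H1, F3, A3, U.
Rules concluding G2: R1 needs A1; R25 needs H3; R27 needs F — none of these are established.

No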